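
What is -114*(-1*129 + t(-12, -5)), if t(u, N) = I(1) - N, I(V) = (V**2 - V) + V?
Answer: 14022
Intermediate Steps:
I(V) = V**2
t(u, N) = 1 - N (t(u, N) = 1**2 - N = 1 - N)
-114*(-1*129 + t(-12, -5)) = -114*(-1*129 + (1 - 1*(-5))) = -114*(-129 + (1 + 5)) = -114*(-129 + 6) = -114*(-123) = 14022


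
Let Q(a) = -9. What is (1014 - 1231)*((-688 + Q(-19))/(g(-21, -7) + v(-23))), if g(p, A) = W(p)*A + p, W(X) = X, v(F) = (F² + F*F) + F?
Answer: 151249/1161 ≈ 130.27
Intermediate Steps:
v(F) = F + 2*F² (v(F) = (F² + F²) + F = 2*F² + F = F + 2*F²)
g(p, A) = p + A*p (g(p, A) = p*A + p = A*p + p = p + A*p)
(1014 - 1231)*((-688 + Q(-19))/(g(-21, -7) + v(-23))) = (1014 - 1231)*((-688 - 9)/(-21*(1 - 7) - 23*(1 + 2*(-23)))) = -(-151249)/(-21*(-6) - 23*(1 - 46)) = -(-151249)/(126 - 23*(-45)) = -(-151249)/(126 + 1035) = -(-151249)/1161 = -217*(-697/1161) = 151249/1161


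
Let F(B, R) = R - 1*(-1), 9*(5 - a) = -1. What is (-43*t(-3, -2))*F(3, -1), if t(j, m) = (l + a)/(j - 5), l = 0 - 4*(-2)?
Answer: 0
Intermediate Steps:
a = 46/9 (a = 5 - 1/9*(-1) = 5 + 1/9 = 46/9 ≈ 5.1111)
l = 8 (l = 0 + 8 = 8)
F(B, R) = 1 + R (F(B, R) = R + 1 = 1 + R)
t(j, m) = 118/(9*(-5 + j)) (t(j, m) = (8 + 46/9)/(j - 5) = 118/(9*(-5 + j)))
(-43*t(-3, -2))*F(3, -1) = (-5074/(9*(-5 - 3)))*(1 - 1) = -5074/(9*(-8))*0 = -5074*(-1)/(9*8)*0 = -43*(-59/36)*0 = (2537/36)*0 = 0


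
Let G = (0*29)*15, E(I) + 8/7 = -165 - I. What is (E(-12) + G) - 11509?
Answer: -81642/7 ≈ -11663.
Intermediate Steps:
E(I) = -1163/7 - I (E(I) = -8/7 + (-165 - I) = -1163/7 - I)
G = 0 (G = 0*15 = 0)
(E(-12) + G) - 11509 = ((-1163/7 - 1*(-12)) + 0) - 11509 = ((-1163/7 + 12) + 0) - 11509 = (-1079/7 + 0) - 11509 = -1079/7 - 11509 = -81642/7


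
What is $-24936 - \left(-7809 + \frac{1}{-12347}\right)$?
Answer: $- \frac{211467068}{12347} \approx -17127.0$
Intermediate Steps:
$-24936 - \left(-7809 + \frac{1}{-12347}\right) = -24936 - \left(-7809 - \frac{1}{12347}\right) = -24936 - - \frac{96417724}{12347} = -24936 + \frac{96417724}{12347} = - \frac{211467068}{12347}$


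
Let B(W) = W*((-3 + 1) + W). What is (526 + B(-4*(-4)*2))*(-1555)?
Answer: -2310730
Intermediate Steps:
B(W) = W*(-2 + W)
(526 + B(-4*(-4)*2))*(-1555) = (526 + (-4*(-4)*2)*(-2 - 4*(-4)*2))*(-1555) = (526 + (16*2)*(-2 + 16*2))*(-1555) = (526 + 32*(-2 + 32))*(-1555) = (526 + 32*30)*(-1555) = (526 + 960)*(-1555) = 1486*(-1555) = -2310730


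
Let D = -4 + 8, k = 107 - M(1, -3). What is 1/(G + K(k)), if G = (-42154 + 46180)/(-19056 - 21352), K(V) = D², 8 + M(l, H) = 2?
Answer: 20204/321251 ≈ 0.062892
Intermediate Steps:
M(l, H) = -6 (M(l, H) = -8 + 2 = -6)
k = 113 (k = 107 - 1*(-6) = 107 + 6 = 113)
D = 4
K(V) = 16 (K(V) = 4² = 16)
G = -2013/20204 (G = 4026/(-40408) = 4026*(-1/40408) = -2013/20204 ≈ -0.099634)
1/(G + K(k)) = 1/(-2013/20204 + 16) = 1/(321251/20204) = 20204/321251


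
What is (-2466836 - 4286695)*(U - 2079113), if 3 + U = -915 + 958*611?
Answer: 10094455510983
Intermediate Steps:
U = 584420 (U = -3 + (-915 + 958*611) = -3 + (-915 + 585338) = -3 + 584423 = 584420)
(-2466836 - 4286695)*(U - 2079113) = (-2466836 - 4286695)*(584420 - 2079113) = -6753531*(-1494693) = 10094455510983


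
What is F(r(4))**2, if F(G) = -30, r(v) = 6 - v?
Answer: 900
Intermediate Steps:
F(r(4))**2 = (-30)**2 = 900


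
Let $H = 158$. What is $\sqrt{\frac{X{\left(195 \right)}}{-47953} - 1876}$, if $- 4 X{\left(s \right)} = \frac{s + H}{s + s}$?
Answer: $\frac{i \sqrt{2624542459158216090}}{37403340} \approx 43.313 i$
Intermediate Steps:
$X{\left(s \right)} = - \frac{158 + s}{8 s}$ ($X{\left(s \right)} = - \frac{\left(s + 158\right) \frac{1}{s + s}}{4} = - \frac{\left(158 + s\right) \frac{1}{2 s}}{4} = - \frac{\frac{1}{2} \frac{1}{s} \left(158 + s\right)}{4} = - \frac{158 + s}{8 s}$)
$\sqrt{\frac{X{\left(195 \right)}}{-47953} - 1876} = \sqrt{\frac{\frac{1}{8} \cdot \frac{1}{195} \left(-158 - 195\right)}{-47953} - 1876} = \sqrt{\frac{1}{8} \cdot \frac{1}{195} \left(-158 - 195\right) \left(- \frac{1}{47953}\right) - 1876} = \sqrt{\frac{1}{8} \cdot \frac{1}{195} \left(-353\right) \left(- \frac{1}{47953}\right) - 1876} = \sqrt{\left(- \frac{353}{1560}\right) \left(- \frac{1}{47953}\right) - 1876} = \sqrt{\frac{353}{74806680} - 1876} = \sqrt{- \frac{140337331327}{74806680}} = \frac{i \sqrt{2624542459158216090}}{37403340}$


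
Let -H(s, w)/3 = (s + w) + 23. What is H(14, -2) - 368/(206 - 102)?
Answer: -1411/13 ≈ -108.54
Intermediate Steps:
H(s, w) = -69 - 3*s - 3*w (H(s, w) = -3*((s + w) + 23) = -3*(23 + s + w) = -69 - 3*s - 3*w)
H(14, -2) - 368/(206 - 102) = (-69 - 3*14 - 3*(-2)) - 368/(206 - 102) = (-69 - 42 + 6) - 368/104 = -105 - 368*1/104 = -105 - 46/13 = -1411/13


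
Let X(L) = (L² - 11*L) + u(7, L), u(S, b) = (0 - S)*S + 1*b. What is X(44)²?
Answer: 2093809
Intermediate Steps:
u(S, b) = b - S² (u(S, b) = (-S)*S + b = -S² + b = b - S²)
X(L) = -49 + L² - 10*L (X(L) = (L² - 11*L) + (L - 1*7²) = (L² - 11*L) + (L - 1*49) = (L² - 11*L) + (L - 49) = (L² - 11*L) + (-49 + L) = -49 + L² - 10*L)
X(44)² = (-49 + 44² - 10*44)² = (-49 + 1936 - 440)² = 1447² = 2093809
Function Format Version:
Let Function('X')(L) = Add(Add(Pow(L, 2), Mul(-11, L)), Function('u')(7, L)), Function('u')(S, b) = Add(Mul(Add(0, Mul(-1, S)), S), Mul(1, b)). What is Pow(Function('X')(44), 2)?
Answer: 2093809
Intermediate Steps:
Function('u')(S, b) = Add(b, Mul(-1, Pow(S, 2))) (Function('u')(S, b) = Add(Mul(Mul(-1, S), S), b) = Add(Mul(-1, Pow(S, 2)), b) = Add(b, Mul(-1, Pow(S, 2))))
Function('X')(L) = Add(-49, Pow(L, 2), Mul(-10, L)) (Function('X')(L) = Add(Add(Pow(L, 2), Mul(-11, L)), Add(L, Mul(-1, Pow(7, 2)))) = Add(Add(Pow(L, 2), Mul(-11, L)), Add(L, Mul(-1, 49))) = Add(Add(Pow(L, 2), Mul(-11, L)), Add(L, -49)) = Add(Add(Pow(L, 2), Mul(-11, L)), Add(-49, L)) = Add(-49, Pow(L, 2), Mul(-10, L)))
Pow(Function('X')(44), 2) = Pow(Add(-49, Pow(44, 2), Mul(-10, 44)), 2) = Pow(Add(-49, 1936, -440), 2) = Pow(1447, 2) = 2093809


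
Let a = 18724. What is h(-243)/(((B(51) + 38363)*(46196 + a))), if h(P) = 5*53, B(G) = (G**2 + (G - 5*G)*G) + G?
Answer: 53/397453224 ≈ 1.3335e-7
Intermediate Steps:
B(G) = G - 3*G**2 (B(G) = (G**2 + (-4*G)*G) + G = (G**2 - 4*G**2) + G = -3*G**2 + G = G - 3*G**2)
h(P) = 265
h(-243)/(((B(51) + 38363)*(46196 + a))) = 265/(((51*(1 - 3*51) + 38363)*(46196 + 18724))) = 265/(((51*(1 - 153) + 38363)*64920)) = 265/(((51*(-152) + 38363)*64920)) = 265/(((-7752 + 38363)*64920)) = 265/((30611*64920)) = 265/1987266120 = 265*(1/1987266120) = 53/397453224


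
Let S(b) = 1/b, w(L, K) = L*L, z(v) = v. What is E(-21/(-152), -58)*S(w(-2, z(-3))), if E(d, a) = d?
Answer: 21/608 ≈ 0.034539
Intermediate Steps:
w(L, K) = L²
E(-21/(-152), -58)*S(w(-2, z(-3))) = (-21/(-152))/((-2)²) = -21*(-1/152)/4 = (21/152)*(¼) = 21/608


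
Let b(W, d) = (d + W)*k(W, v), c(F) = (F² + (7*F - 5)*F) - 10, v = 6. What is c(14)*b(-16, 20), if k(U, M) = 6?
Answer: 35712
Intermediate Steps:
c(F) = -10 + F² + F*(-5 + 7*F) (c(F) = (F² + (-5 + 7*F)*F) - 10 = (F² + F*(-5 + 7*F)) - 10 = -10 + F² + F*(-5 + 7*F))
b(W, d) = 6*W + 6*d (b(W, d) = (d + W)*6 = (W + d)*6 = 6*W + 6*d)
c(14)*b(-16, 20) = (-10 - 5*14 + 8*14²)*(6*(-16) + 6*20) = (-10 - 70 + 8*196)*(-96 + 120) = (-10 - 70 + 1568)*24 = 1488*24 = 35712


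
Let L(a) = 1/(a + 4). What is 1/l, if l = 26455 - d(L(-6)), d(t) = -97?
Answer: 1/26552 ≈ 3.7662e-5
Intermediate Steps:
L(a) = 1/(4 + a)
l = 26552 (l = 26455 - 1*(-97) = 26455 + 97 = 26552)
1/l = 1/26552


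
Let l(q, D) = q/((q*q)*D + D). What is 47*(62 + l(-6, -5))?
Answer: 539372/185 ≈ 2915.5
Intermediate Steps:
l(q, D) = q/(D + D*q²) (l(q, D) = q/(q²*D + D) = q/(D*q² + D) = q/(D + D*q²))
47*(62 + l(-6, -5)) = 47*(62 - 6/(-5*(1 + (-6)²))) = 47*(62 - 6*(-⅕)/(1 + 36)) = 47*(62 - 6*(-⅕)/37) = 47*(62 - 6*(-⅕)*1/37) = 47*(62 + 6/185) = 47*(11476/185) = 539372/185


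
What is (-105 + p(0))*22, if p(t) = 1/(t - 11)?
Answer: -2312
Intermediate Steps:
p(t) = 1/(-11 + t)
(-105 + p(0))*22 = (-105 + 1/(-11 + 0))*22 = (-105 + 1/(-11))*22 = (-105 - 1/11)*22 = -1156/11*22 = -2312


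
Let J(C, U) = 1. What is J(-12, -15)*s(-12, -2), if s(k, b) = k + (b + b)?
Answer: -16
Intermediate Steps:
s(k, b) = k + 2*b
J(-12, -15)*s(-12, -2) = 1*(-12 + 2*(-2)) = 1*(-12 - 4) = 1*(-16) = -16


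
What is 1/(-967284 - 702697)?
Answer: -1/1669981 ≈ -5.9881e-7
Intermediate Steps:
1/(-967284 - 702697) = 1/(-1669981) = -1/1669981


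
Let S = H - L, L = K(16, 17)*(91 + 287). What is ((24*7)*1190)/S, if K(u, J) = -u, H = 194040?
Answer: 1190/1191 ≈ 0.99916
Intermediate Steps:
L = -6048 (L = (-1*16)*(91 + 287) = -16*378 = -6048)
S = 200088 (S = 194040 - 1*(-6048) = 194040 + 6048 = 200088)
((24*7)*1190)/S = ((24*7)*1190)/200088 = (168*1190)*(1/200088) = 199920*(1/200088) = 1190/1191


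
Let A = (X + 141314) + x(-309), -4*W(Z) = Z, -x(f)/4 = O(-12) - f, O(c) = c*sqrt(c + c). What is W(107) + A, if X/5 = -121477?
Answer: -1869335/4 + 96*I*sqrt(6) ≈ -4.6733e+5 + 235.15*I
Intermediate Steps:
X = -607385 (X = 5*(-121477) = -607385)
O(c) = sqrt(2)*c**(3/2) (O(c) = c*sqrt(2*c) = c*(sqrt(2)*sqrt(c)) = sqrt(2)*c**(3/2))
x(f) = 4*f + 96*I*sqrt(6) (x(f) = -4*(sqrt(2)*(-12)**(3/2) - f) = -4*(sqrt(2)*(-24*I*sqrt(3)) - f) = -4*(-24*I*sqrt(6) - f) = -4*(-f - 24*I*sqrt(6)) = 4*f + 96*I*sqrt(6))
W(Z) = -Z/4
A = -467307 + 96*I*sqrt(6) (A = (-607385 + 141314) + (4*(-309) + 96*I*sqrt(6)) = -466071 + (-1236 + 96*I*sqrt(6)) = -467307 + 96*I*sqrt(6) ≈ -4.6731e+5 + 235.15*I)
W(107) + A = -1/4*107 + (-467307 + 96*I*sqrt(6)) = -107/4 + (-467307 + 96*I*sqrt(6)) = -1869335/4 + 96*I*sqrt(6)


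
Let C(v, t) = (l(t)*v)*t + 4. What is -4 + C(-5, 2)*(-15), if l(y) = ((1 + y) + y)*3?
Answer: 2186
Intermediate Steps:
l(y) = 3 + 6*y (l(y) = (1 + 2*y)*3 = 3 + 6*y)
C(v, t) = 4 + t*v*(3 + 6*t) (C(v, t) = ((3 + 6*t)*v)*t + 4 = (v*(3 + 6*t))*t + 4 = t*v*(3 + 6*t) + 4 = 4 + t*v*(3 + 6*t))
-4 + C(-5, 2)*(-15) = -4 + (4 + 3*2*(-5)*(1 + 2*2))*(-15) = -4 + (4 + 3*2*(-5)*(1 + 4))*(-15) = -4 + (4 + 3*2*(-5)*5)*(-15) = -4 + (4 - 150)*(-15) = -4 - 146*(-15) = -4 + 2190 = 2186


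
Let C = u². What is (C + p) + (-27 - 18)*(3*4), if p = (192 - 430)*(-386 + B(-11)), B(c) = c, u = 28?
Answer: 94730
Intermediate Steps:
p = 94486 (p = (192 - 430)*(-386 - 11) = -238*(-397) = 94486)
C = 784 (C = 28² = 784)
(C + p) + (-27 - 18)*(3*4) = (784 + 94486) + (-27 - 18)*(3*4) = 95270 - 45*12 = 95270 - 540 = 94730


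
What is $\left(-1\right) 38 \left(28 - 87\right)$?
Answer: $2242$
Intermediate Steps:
$\left(-1\right) 38 \left(28 - 87\right) = \left(-38\right) \left(-59\right) = 2242$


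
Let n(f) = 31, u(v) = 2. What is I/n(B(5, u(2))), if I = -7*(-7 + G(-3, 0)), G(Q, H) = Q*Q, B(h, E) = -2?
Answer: -14/31 ≈ -0.45161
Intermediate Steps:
G(Q, H) = Q²
I = -14 (I = -7*(-7 + (-3)²) = -7*(-7 + 9) = -7*2 = -14)
I/n(B(5, u(2))) = -14/31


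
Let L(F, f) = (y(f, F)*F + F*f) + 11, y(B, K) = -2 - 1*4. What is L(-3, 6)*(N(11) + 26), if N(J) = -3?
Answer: 253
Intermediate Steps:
y(B, K) = -6 (y(B, K) = -2 - 4 = -6)
L(F, f) = 11 - 6*F + F*f (L(F, f) = (-6*F + F*f) + 11 = 11 - 6*F + F*f)
L(-3, 6)*(N(11) + 26) = (11 - 6*(-3) - 3*6)*(-3 + 26) = (11 + 18 - 18)*23 = 11*23 = 253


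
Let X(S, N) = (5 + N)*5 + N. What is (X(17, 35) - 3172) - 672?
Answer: -3609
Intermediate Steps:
X(S, N) = 25 + 6*N (X(S, N) = (25 + 5*N) + N = 25 + 6*N)
(X(17, 35) - 3172) - 672 = ((25 + 6*35) - 3172) - 672 = ((25 + 210) - 3172) - 672 = (235 - 3172) - 672 = -2937 - 672 = -3609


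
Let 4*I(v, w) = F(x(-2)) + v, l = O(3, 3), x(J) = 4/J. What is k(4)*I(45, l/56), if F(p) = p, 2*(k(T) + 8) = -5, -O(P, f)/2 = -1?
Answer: -903/8 ≈ -112.88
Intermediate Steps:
O(P, f) = 2 (O(P, f) = -2*(-1) = 2)
k(T) = -21/2 (k(T) = -8 + (1/2)*(-5) = -8 - 5/2 = -21/2)
l = 2
I(v, w) = -1/2 + v/4 (I(v, w) = (4/(-2) + v)/4 = (4*(-1/2) + v)/4 = (-2 + v)/4 = -1/2 + v/4)
k(4)*I(45, l/56) = -21*(-1/2 + (1/4)*45)/2 = -21*(-1/2 + 45/4)/2 = -21/2*43/4 = -903/8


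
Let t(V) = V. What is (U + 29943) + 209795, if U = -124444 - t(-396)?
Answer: 115690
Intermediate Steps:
U = -124048 (U = -124444 - 1*(-396) = -124444 + 396 = -124048)
(U + 29943) + 209795 = (-124048 + 29943) + 209795 = -94105 + 209795 = 115690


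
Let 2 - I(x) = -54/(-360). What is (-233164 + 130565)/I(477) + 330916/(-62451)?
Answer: -128160446872/2310687 ≈ -55464.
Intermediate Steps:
I(x) = 37/20 (I(x) = 2 - (-54)/(-360) = 2 - (-54)*(-1)/360 = 2 - 1*3/20 = 2 - 3/20 = 37/20)
(-233164 + 130565)/I(477) + 330916/(-62451) = (-233164 + 130565)/(37/20) + 330916/(-62451) = -102599*20/37 + 330916*(-1/62451) = -2051980/37 - 330916/62451 = -128160446872/2310687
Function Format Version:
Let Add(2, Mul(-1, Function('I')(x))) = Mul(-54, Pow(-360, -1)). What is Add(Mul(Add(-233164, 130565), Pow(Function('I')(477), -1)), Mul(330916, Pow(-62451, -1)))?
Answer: Rational(-128160446872, 2310687) ≈ -55464.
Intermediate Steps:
Function('I')(x) = Rational(37, 20) (Function('I')(x) = Add(2, Mul(-1, Mul(-54, Pow(-360, -1)))) = Add(2, Mul(-1, Mul(-54, Rational(-1, 360)))) = Add(2, Mul(-1, Rational(3, 20))) = Add(2, Rational(-3, 20)) = Rational(37, 20))
Add(Mul(Add(-233164, 130565), Pow(Function('I')(477), -1)), Mul(330916, Pow(-62451, -1))) = Add(Mul(Add(-233164, 130565), Pow(Rational(37, 20), -1)), Mul(330916, Pow(-62451, -1))) = Add(Mul(-102599, Rational(20, 37)), Mul(330916, Rational(-1, 62451))) = Add(Rational(-2051980, 37), Rational(-330916, 62451)) = Rational(-128160446872, 2310687)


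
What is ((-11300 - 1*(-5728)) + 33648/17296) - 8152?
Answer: -14833541/1081 ≈ -13722.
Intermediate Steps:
((-11300 - 1*(-5728)) + 33648/17296) - 8152 = ((-11300 + 5728) + 33648*(1/17296)) - 8152 = (-5572 + 2103/1081) - 8152 = -6021229/1081 - 8152 = -14833541/1081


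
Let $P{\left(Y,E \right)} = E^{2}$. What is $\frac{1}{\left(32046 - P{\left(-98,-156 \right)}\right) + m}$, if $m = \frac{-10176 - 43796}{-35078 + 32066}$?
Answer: $\frac{753}{5819123} \approx 0.0001294$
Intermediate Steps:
$m = \frac{13493}{753}$ ($m = - \frac{53972}{-3012} = \left(-53972\right) \left(- \frac{1}{3012}\right) = \frac{13493}{753} \approx 17.919$)
$\frac{1}{\left(32046 - P{\left(-98,-156 \right)}\right) + m} = \frac{1}{\left(32046 - \left(-156\right)^{2}\right) + \frac{13493}{753}} = \frac{1}{\left(32046 - 24336\right) + \frac{13493}{753}} = \frac{1}{7710 + \frac{13493}{753}} = \frac{1}{\frac{5819123}{753}} = \frac{753}{5819123}$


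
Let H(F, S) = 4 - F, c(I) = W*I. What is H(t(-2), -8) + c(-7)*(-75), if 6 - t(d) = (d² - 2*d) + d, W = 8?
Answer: 4204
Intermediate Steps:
t(d) = 6 + d - d² (t(d) = 6 - ((d² - 2*d) + d) = 6 - (d² - d) = 6 + (d - d²) = 6 + d - d²)
c(I) = 8*I
H(t(-2), -8) + c(-7)*(-75) = (4 - (6 - 2 - 1*(-2)²)) + (8*(-7))*(-75) = (4 - (6 - 2 - 1*4)) - 56*(-75) = (4 - (6 - 2 - 4)) + 4200 = (4 - 1*0) + 4200 = (4 + 0) + 4200 = 4 + 4200 = 4204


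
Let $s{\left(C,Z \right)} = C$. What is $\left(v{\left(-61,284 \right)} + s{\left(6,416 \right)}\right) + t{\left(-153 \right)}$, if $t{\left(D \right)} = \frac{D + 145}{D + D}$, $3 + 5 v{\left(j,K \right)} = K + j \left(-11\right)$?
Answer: $\frac{150266}{765} \approx 196.43$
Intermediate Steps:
$v{\left(j,K \right)} = - \frac{3}{5} - \frac{11 j}{5} + \frac{K}{5}$ ($v{\left(j,K \right)} = - \frac{3}{5} + \frac{K + j \left(-11\right)}{5} = - \frac{3}{5} + \frac{K - 11 j}{5} = - \frac{3}{5} + \left(- \frac{11 j}{5} + \frac{K}{5}\right) = - \frac{3}{5} - \frac{11 j}{5} + \frac{K}{5}$)
$t{\left(D \right)} = \frac{145 + D}{2 D}$
$\left(v{\left(-61,284 \right)} + s{\left(6,416 \right)}\right) + t{\left(-153 \right)} = \left(\left(- \frac{3}{5} - - \frac{671}{5} + \frac{1}{5} \cdot 284\right) + 6\right) + \frac{145 - 153}{2 \left(-153\right)} = \left(\left(- \frac{3}{5} + \frac{671}{5} + \frac{284}{5}\right) + 6\right) + \frac{1}{2} \left(- \frac{1}{153}\right) \left(-8\right) = \left(\frac{952}{5} + 6\right) + \frac{4}{153} = \frac{982}{5} + \frac{4}{153} = \frac{150266}{765}$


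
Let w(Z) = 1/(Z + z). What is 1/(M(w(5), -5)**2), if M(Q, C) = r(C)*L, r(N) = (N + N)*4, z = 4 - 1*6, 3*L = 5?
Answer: 9/40000 ≈ 0.00022500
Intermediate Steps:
L = 5/3 (L = (1/3)*5 = 5/3 ≈ 1.6667)
z = -2 (z = 4 - 6 = -2)
w(Z) = 1/(-2 + Z) (w(Z) = 1/(Z - 2) = 1/(-2 + Z))
r(N) = 8*N (r(N) = (2*N)*4 = 8*N)
M(Q, C) = 40*C/3 (M(Q, C) = (8*C)*(5/3) = 40*C/3)
1/(M(w(5), -5)**2) = 1/(((40/3)*(-5))**2) = 1/((-200/3)**2) = 1/(40000/9) = 9/40000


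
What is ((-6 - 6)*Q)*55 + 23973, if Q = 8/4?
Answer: 22653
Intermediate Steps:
Q = 2 (Q = 8*(¼) = 2)
((-6 - 6)*Q)*55 + 23973 = ((-6 - 6)*2)*55 + 23973 = -12*2*55 + 23973 = -24*55 + 23973 = -1320 + 23973 = 22653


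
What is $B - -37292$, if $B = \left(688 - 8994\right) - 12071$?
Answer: $16915$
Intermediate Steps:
$B = -20377$ ($B = \left(688 - 8994\right) - 12071 = -8306 - 12071 = -20377$)
$B - -37292 = -20377 - -37292 = -20377 + 37292 = 16915$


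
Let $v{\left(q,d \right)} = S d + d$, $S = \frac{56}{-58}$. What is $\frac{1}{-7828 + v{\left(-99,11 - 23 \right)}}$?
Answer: $- \frac{29}{227024} \approx -0.00012774$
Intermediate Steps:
$S = - \frac{28}{29}$ ($S = 56 \left(- \frac{1}{58}\right) = - \frac{28}{29} \approx -0.96552$)
$v{\left(q,d \right)} = \frac{d}{29}$ ($v{\left(q,d \right)} = - \frac{28 d}{29} + d = \frac{d}{29}$)
$\frac{1}{-7828 + v{\left(-99,11 - 23 \right)}} = \frac{1}{-7828 + \frac{11 - 23}{29}} = \frac{1}{-7828 + \frac{1}{29} \left(-12\right)} = \frac{1}{-7828 - \frac{12}{29}} = \frac{1}{- \frac{227024}{29}} = - \frac{29}{227024}$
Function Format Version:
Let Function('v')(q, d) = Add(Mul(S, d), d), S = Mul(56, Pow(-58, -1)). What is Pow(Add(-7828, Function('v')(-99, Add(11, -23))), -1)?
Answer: Rational(-29, 227024) ≈ -0.00012774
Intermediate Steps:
S = Rational(-28, 29) (S = Mul(56, Rational(-1, 58)) = Rational(-28, 29) ≈ -0.96552)
Function('v')(q, d) = Mul(Rational(1, 29), d) (Function('v')(q, d) = Add(Mul(Rational(-28, 29), d), d) = Mul(Rational(1, 29), d))
Pow(Add(-7828, Function('v')(-99, Add(11, -23))), -1) = Pow(Add(-7828, Mul(Rational(1, 29), Add(11, -23))), -1) = Pow(Add(-7828, Mul(Rational(1, 29), -12)), -1) = Pow(Add(-7828, Rational(-12, 29)), -1) = Pow(Rational(-227024, 29), -1) = Rational(-29, 227024)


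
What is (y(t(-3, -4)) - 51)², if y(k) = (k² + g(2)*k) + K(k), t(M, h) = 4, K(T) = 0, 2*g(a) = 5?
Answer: 625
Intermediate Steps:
g(a) = 5/2 (g(a) = (½)*5 = 5/2)
y(k) = k² + 5*k/2 (y(k) = (k² + 5*k/2) + 0 = k² + 5*k/2)
(y(t(-3, -4)) - 51)² = ((½)*4*(5 + 2*4) - 51)² = ((½)*4*(5 + 8) - 51)² = ((½)*4*13 - 51)² = (26 - 51)² = (-25)² = 625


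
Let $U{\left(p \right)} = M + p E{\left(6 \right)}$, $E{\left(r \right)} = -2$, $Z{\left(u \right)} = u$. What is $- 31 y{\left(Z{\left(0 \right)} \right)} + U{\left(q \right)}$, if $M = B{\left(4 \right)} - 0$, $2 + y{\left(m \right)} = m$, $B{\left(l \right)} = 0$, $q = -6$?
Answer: $74$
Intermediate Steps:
$y{\left(m \right)} = -2 + m$
$M = 0$ ($M = 0 - 0 = 0 + 0 = 0$)
$U{\left(p \right)} = - 2 p$ ($U{\left(p \right)} = 0 + p \left(-2\right) = 0 - 2 p = - 2 p$)
$- 31 y{\left(Z{\left(0 \right)} \right)} + U{\left(q \right)} = - 31 \left(-2 + 0\right) - -12 = \left(-31\right) \left(-2\right) + 12 = 62 + 12 = 74$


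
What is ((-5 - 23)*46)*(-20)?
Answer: 25760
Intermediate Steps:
((-5 - 23)*46)*(-20) = -28*46*(-20) = -1288*(-20) = 25760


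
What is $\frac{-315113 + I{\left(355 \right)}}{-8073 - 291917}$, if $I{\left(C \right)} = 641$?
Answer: $\frac{157236}{149995} \approx 1.0483$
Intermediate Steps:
$\frac{-315113 + I{\left(355 \right)}}{-8073 - 291917} = \frac{-315113 + 641}{-8073 - 291917} = - \frac{314472}{-299990} = \left(-314472\right) \left(- \frac{1}{299990}\right) = \frac{157236}{149995}$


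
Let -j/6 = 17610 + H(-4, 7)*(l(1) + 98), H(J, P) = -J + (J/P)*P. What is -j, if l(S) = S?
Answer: 105660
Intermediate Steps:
H(J, P) = 0 (H(J, P) = -J + J = 0)
j = -105660 (j = -6*(17610 + 0*(1 + 98)) = -6*(17610 + 0*99) = -6*(17610 + 0) = -6*17610 = -105660)
-j = -1*(-105660) = 105660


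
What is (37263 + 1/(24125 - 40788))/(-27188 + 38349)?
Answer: 620913368/185975743 ≈ 3.3387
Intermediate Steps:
(37263 + 1/(24125 - 40788))/(-27188 + 38349) = (37263 + 1/(-16663))/11161 = (37263 - 1/16663)*(1/11161) = (620913368/16663)*(1/11161) = 620913368/185975743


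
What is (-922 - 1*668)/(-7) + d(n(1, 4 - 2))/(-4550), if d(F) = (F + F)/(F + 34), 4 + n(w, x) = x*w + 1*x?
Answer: 1590/7 ≈ 227.14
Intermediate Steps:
n(w, x) = -4 + x + w*x (n(w, x) = -4 + (x*w + 1*x) = -4 + (w*x + x) = -4 + (x + w*x) = -4 + x + w*x)
d(F) = 2*F/(34 + F) (d(F) = (2*F)/(34 + F) = 2*F/(34 + F))
(-922 - 1*668)/(-7) + d(n(1, 4 - 2))/(-4550) = (-922 - 1*668)/(-7) + (2*(-4 + (4 - 2) + 1*(4 - 2))/(34 + (-4 + (4 - 2) + 1*(4 - 2))))/(-4550) = (-922 - 668)*(-⅐) + (2*(-4 + 2 + 1*2)/(34 + (-4 + 2 + 1*2)))*(-1/4550) = -1590*(-⅐) + (2*(-4 + 2 + 2)/(34 + (-4 + 2 + 2)))*(-1/4550) = 1590/7 + (2*0/(34 + 0))*(-1/4550) = 1590/7 + (2*0/34)*(-1/4550) = 1590/7 + (2*0*(1/34))*(-1/4550) = 1590/7 + 0*(-1/4550) = 1590/7 + 0 = 1590/7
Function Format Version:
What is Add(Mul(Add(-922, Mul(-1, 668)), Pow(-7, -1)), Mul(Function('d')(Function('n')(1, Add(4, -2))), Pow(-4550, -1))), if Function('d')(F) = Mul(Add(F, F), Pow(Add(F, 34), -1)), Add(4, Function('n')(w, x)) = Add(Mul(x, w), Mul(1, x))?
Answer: Rational(1590, 7) ≈ 227.14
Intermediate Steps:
Function('n')(w, x) = Add(-4, x, Mul(w, x)) (Function('n')(w, x) = Add(-4, Add(Mul(x, w), Mul(1, x))) = Add(-4, Add(Mul(w, x), x)) = Add(-4, Add(x, Mul(w, x))) = Add(-4, x, Mul(w, x)))
Function('d')(F) = Mul(2, F, Pow(Add(34, F), -1)) (Function('d')(F) = Mul(Mul(2, F), Pow(Add(34, F), -1)) = Mul(2, F, Pow(Add(34, F), -1)))
Add(Mul(Add(-922, Mul(-1, 668)), Pow(-7, -1)), Mul(Function('d')(Function('n')(1, Add(4, -2))), Pow(-4550, -1))) = Add(Mul(Add(-922, Mul(-1, 668)), Pow(-7, -1)), Mul(Mul(2, Add(-4, Add(4, -2), Mul(1, Add(4, -2))), Pow(Add(34, Add(-4, Add(4, -2), Mul(1, Add(4, -2)))), -1)), Pow(-4550, -1))) = Add(Mul(Add(-922, -668), Rational(-1, 7)), Mul(Mul(2, Add(-4, 2, Mul(1, 2)), Pow(Add(34, Add(-4, 2, Mul(1, 2))), -1)), Rational(-1, 4550))) = Add(Mul(-1590, Rational(-1, 7)), Mul(Mul(2, Add(-4, 2, 2), Pow(Add(34, Add(-4, 2, 2)), -1)), Rational(-1, 4550))) = Add(Rational(1590, 7), Mul(Mul(2, 0, Pow(Add(34, 0), -1)), Rational(-1, 4550))) = Add(Rational(1590, 7), Mul(Mul(2, 0, Pow(34, -1)), Rational(-1, 4550))) = Add(Rational(1590, 7), Mul(Mul(2, 0, Rational(1, 34)), Rational(-1, 4550))) = Add(Rational(1590, 7), Mul(0, Rational(-1, 4550))) = Add(Rational(1590, 7), 0) = Rational(1590, 7)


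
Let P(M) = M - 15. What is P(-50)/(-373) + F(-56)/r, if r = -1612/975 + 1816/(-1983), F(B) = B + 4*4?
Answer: 186984415/11876693 ≈ 15.744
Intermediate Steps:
P(M) = -15 + M
F(B) = 16 + B (F(B) = B + 16 = 16 + B)
r = -127364/49575 (r = -1612*1/975 + 1816*(-1/1983) = -124/75 - 1816/1983 = -127364/49575 ≈ -2.5691)
P(-50)/(-373) + F(-56)/r = (-15 - 50)/(-373) + (16 - 56)/(-127364/49575) = -65*(-1/373) - 40*(-49575/127364) = 65/373 + 495750/31841 = 186984415/11876693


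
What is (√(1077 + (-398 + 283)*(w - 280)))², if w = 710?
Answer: -48373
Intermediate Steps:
(√(1077 + (-398 + 283)*(w - 280)))² = (√(1077 + (-398 + 283)*(710 - 280)))² = (√(1077 - 115*430))² = (√(1077 - 49450))² = (√(-48373))² = (61*I*√13)² = -48373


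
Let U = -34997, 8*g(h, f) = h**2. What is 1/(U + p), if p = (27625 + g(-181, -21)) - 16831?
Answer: -8/160863 ≈ -4.9732e-5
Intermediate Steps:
g(h, f) = h**2/8
p = 119113/8 (p = (27625 + (1/8)*(-181)**2) - 16831 = (27625 + (1/8)*32761) - 16831 = (27625 + 32761/8) - 16831 = 253761/8 - 16831 = 119113/8 ≈ 14889.)
1/(U + p) = 1/(-34997 + 119113/8) = 1/(-160863/8) = -8/160863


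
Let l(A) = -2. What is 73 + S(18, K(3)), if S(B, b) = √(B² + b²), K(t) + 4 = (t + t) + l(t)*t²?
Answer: 73 + 2*√145 ≈ 97.083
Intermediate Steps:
K(t) = -4 - 2*t² + 2*t (K(t) = -4 + ((t + t) - 2*t²) = -4 + (2*t - 2*t²) = -4 + (-2*t² + 2*t) = -4 - 2*t² + 2*t)
73 + S(18, K(3)) = 73 + √(18² + (-4 - 2*3² + 2*3)²) = 73 + √(324 + (-4 - 2*9 + 6)²) = 73 + √(324 + (-4 - 18 + 6)²) = 73 + √(324 + (-16)²) = 73 + √(324 + 256) = 73 + √580 = 73 + 2*√145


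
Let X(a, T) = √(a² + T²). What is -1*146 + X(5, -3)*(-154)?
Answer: -146 - 154*√34 ≈ -1044.0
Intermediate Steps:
X(a, T) = √(T² + a²)
-1*146 + X(5, -3)*(-154) = -1*146 + √((-3)² + 5²)*(-154) = -146 + √(9 + 25)*(-154) = -146 + √34*(-154) = -146 - 154*√34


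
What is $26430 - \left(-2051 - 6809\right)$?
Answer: $35290$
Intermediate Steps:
$26430 - \left(-2051 - 6809\right) = 26430 - -8860 = 26430 + 8860 = 35290$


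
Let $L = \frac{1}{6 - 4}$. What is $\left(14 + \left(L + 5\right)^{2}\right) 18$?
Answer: $\frac{1593}{2} \approx 796.5$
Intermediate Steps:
$L = \frac{1}{2} \approx 0.5$
$\left(14 + \left(L + 5\right)^{2}\right) 18 = \left(14 + \left(\frac{1}{2} + 5\right)^{2}\right) 18 = \left(14 + \left(\frac{11}{2}\right)^{2}\right) 18 = \left(14 + \frac{121}{4}\right) 18 = \frac{177}{4} \cdot 18 = \frac{1593}{2}$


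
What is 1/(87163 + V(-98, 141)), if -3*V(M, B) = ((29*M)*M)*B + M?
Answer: -3/39009169 ≈ -7.6905e-8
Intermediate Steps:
V(M, B) = -M/3 - 29*B*M²/3 (V(M, B) = -(((29*M)*M)*B + M)/3 = -((29*M²)*B + M)/3 = -(29*B*M² + M)/3 = -(M + 29*B*M²)/3 = -M/3 - 29*B*M²/3)
1/(87163 + V(-98, 141)) = 1/(87163 - ⅓*(-98)*(1 + 29*141*(-98))) = 1/(87163 - ⅓*(-98)*(1 - 400722)) = 1/(87163 - ⅓*(-98)*(-400721)) = 1/(87163 - 39270658/3) = 1/(-39009169/3) = -3/39009169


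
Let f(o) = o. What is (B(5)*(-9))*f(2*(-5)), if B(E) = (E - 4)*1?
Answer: 90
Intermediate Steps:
B(E) = -4 + E (B(E) = (-4 + E)*1 = -4 + E)
(B(5)*(-9))*f(2*(-5)) = ((-4 + 5)*(-9))*(2*(-5)) = (1*(-9))*(-10) = -9*(-10) = 90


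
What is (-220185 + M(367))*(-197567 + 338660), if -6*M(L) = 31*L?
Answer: -62668196097/2 ≈ -3.1334e+10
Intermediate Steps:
M(L) = -31*L/6
(-220185 + M(367))*(-197567 + 338660) = (-220185 - 31/6*367)*(-197567 + 338660) = (-220185 - 11377/6)*141093 = -1332487/6*141093 = -62668196097/2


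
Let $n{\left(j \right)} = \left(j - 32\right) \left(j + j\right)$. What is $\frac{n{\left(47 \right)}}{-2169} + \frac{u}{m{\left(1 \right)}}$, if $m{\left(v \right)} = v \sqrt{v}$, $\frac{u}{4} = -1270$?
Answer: $- \frac{3673310}{723} \approx -5080.6$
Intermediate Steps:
$u = -5080$ ($u = 4 \left(-1270\right) = -5080$)
$n{\left(j \right)} = 2 j \left(-32 + j\right)$ ($n{\left(j \right)} = \left(-32 + j\right) 2 j = 2 j \left(-32 + j\right)$)
$m{\left(v \right)} = v^{\frac{3}{2}}$
$\frac{n{\left(47 \right)}}{-2169} + \frac{u}{m{\left(1 \right)}} = \frac{2 \cdot 47 \left(-32 + 47\right)}{-2169} - \frac{5080}{1^{\frac{3}{2}}} = 2 \cdot 47 \cdot 15 \left(- \frac{1}{2169}\right) - \frac{5080}{1} = 1410 \left(- \frac{1}{2169}\right) - 5080 = - \frac{470}{723} - 5080 = - \frac{3673310}{723}$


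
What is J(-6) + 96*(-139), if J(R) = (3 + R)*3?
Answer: -13353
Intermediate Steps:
J(R) = 9 + 3*R
J(-6) + 96*(-139) = (9 + 3*(-6)) + 96*(-139) = (9 - 18) - 13344 = -9 - 13344 = -13353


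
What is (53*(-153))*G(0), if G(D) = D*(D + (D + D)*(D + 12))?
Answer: 0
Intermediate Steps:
G(D) = D*(D + 2*D*(12 + D)) (G(D) = D*(D + (2*D)*(12 + D)) = D*(D + 2*D*(12 + D)))
(53*(-153))*G(0) = (53*(-153))*(0²*(25 + 2*0)) = -0*(25 + 0) = -0*25 = -8109*0 = 0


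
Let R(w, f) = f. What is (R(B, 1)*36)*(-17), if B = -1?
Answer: -612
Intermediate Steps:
(R(B, 1)*36)*(-17) = (1*36)*(-17) = 36*(-17) = -612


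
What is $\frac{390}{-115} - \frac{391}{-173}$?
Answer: $- \frac{4501}{3979} \approx -1.1312$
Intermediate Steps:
$\frac{390}{-115} - \frac{391}{-173} = 390 \left(- \frac{1}{115}\right) - - \frac{391}{173} = - \frac{78}{23} + \frac{391}{173} = - \frac{4501}{3979}$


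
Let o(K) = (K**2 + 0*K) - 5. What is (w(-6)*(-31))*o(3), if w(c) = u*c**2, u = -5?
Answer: 22320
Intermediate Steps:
o(K) = -5 + K**2 (o(K) = (K**2 + 0) - 5 = K**2 - 5 = -5 + K**2)
w(c) = -5*c**2
(w(-6)*(-31))*o(3) = (-5*(-6)**2*(-31))*(-5 + 3**2) = (-5*36*(-31))*(-5 + 9) = -180*(-31)*4 = 5580*4 = 22320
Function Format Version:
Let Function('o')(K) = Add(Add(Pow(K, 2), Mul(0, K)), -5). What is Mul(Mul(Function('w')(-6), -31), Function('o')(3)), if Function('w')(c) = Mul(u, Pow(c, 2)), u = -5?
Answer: 22320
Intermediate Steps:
Function('o')(K) = Add(-5, Pow(K, 2)) (Function('o')(K) = Add(Add(Pow(K, 2), 0), -5) = Add(Pow(K, 2), -5) = Add(-5, Pow(K, 2)))
Function('w')(c) = Mul(-5, Pow(c, 2))
Mul(Mul(Function('w')(-6), -31), Function('o')(3)) = Mul(Mul(Mul(-5, Pow(-6, 2)), -31), Add(-5, Pow(3, 2))) = Mul(Mul(Mul(-5, 36), -31), Add(-5, 9)) = Mul(Mul(-180, -31), 4) = Mul(5580, 4) = 22320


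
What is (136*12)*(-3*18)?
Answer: -88128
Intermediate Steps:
(136*12)*(-3*18) = 1632*(-54) = -88128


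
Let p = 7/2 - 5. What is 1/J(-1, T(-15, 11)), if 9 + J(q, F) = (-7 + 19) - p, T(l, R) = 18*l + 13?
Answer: 2/9 ≈ 0.22222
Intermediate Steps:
T(l, R) = 13 + 18*l
p = -3/2 (p = 7*(1/2) - 5 = 7/2 - 5 = -3/2 ≈ -1.5000)
J(q, F) = 9/2 (J(q, F) = -9 + ((-7 + 19) - 1*(-3/2)) = -9 + (12 + 3/2) = -9 + 27/2 = 9/2)
1/J(-1, T(-15, 11)) = 1/(9/2) = 2/9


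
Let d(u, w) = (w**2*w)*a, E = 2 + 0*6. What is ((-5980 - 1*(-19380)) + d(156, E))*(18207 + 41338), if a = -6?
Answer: 795044840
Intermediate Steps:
E = 2 (E = 2 + 0 = 2)
d(u, w) = -6*w**3 (d(u, w) = (w**2*w)*(-6) = w**3*(-6) = -6*w**3)
((-5980 - 1*(-19380)) + d(156, E))*(18207 + 41338) = ((-5980 - 1*(-19380)) - 6*2**3)*(18207 + 41338) = ((-5980 + 19380) - 6*8)*59545 = (13400 - 48)*59545 = 13352*59545 = 795044840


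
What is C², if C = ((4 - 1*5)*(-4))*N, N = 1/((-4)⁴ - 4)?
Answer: 1/3969 ≈ 0.00025195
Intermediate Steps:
N = 1/252 (N = 1/(256 - 4) = 1/252 ≈ 0.0039683)
C = 1/63 (C = ((4 - 1*5)*(-4))*(1/252) = ((4 - 5)*(-4))*(1/252) = -1*(-4)*(1/252) = 4*(1/252) = 1/63 ≈ 0.015873)
C² = (1/63)² = 1/3969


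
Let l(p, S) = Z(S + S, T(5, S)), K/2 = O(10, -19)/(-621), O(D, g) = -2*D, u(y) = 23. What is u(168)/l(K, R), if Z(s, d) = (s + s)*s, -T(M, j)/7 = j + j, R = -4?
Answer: 23/128 ≈ 0.17969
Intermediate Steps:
T(M, j) = -14*j (T(M, j) = -7*(j + j) = -14*j)
Z(s, d) = 2*s² (Z(s, d) = (2*s)*s = 2*s²)
K = 40/621 (K = 2*(-2*10/(-621)) = 2*(-20*(-1/621)) = 2*(20/621) = 40/621 ≈ 0.064412)
l(p, S) = 8*S² (l(p, S) = 2*(S + S)² = 2*(2*S)² = 2*(4*S²) = 8*S²)
u(168)/l(K, R) = 23/((8*(-4)²)) = 23/((8*16)) = 23/128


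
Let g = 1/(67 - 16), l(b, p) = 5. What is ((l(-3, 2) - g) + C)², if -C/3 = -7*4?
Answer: 20593444/2601 ≈ 7917.5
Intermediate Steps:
C = 84 (C = -(-21)*4 = -3*(-28) = 84)
g = 1/51 ≈ 0.019608
((l(-3, 2) - g) + C)² = ((5 - 1*1/51) + 84)² = ((5 - 1/51) + 84)² = (254/51 + 84)² = (4538/51)² = 20593444/2601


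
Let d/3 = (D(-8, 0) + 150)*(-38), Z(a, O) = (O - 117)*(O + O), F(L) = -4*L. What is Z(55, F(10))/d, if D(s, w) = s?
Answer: -3140/4047 ≈ -0.77588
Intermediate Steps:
Z(a, O) = 2*O*(-117 + O) (Z(a, O) = (-117 + O)*(2*O) = 2*O*(-117 + O))
d = -16188 (d = 3*((-8 + 150)*(-38)) = 3*(142*(-38)) = 3*(-5396) = -16188)
Z(55, F(10))/d = (2*(-4*10)*(-117 - 4*10))/(-16188) = (2*(-40)*(-117 - 40))*(-1/16188) = (2*(-40)*(-157))*(-1/16188) = 12560*(-1/16188) = -3140/4047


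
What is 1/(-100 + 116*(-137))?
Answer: -1/15992 ≈ -6.2531e-5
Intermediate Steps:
1/(-100 + 116*(-137)) = 1/(-100 - 15892) = 1/(-15992) = -1/15992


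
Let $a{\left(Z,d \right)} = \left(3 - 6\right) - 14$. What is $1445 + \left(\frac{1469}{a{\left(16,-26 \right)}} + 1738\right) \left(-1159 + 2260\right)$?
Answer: $\frac{30937342}{17} \approx 1.8198 \cdot 10^{6}$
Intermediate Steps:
$a{\left(Z,d \right)} = -17$ ($a{\left(Z,d \right)} = -3 - 14 = -17$)
$1445 + \left(\frac{1469}{a{\left(16,-26 \right)}} + 1738\right) \left(-1159 + 2260\right) = 1445 + \left(\frac{1469}{-17} + 1738\right) \left(-1159 + 2260\right) = 1445 + \left(1469 \left(- \frac{1}{17}\right) + 1738\right) 1101 = 1445 + \left(- \frac{1469}{17} + 1738\right) 1101 = 1445 + \frac{28077}{17} \cdot 1101 = 1445 + \frac{30912777}{17} = \frac{30937342}{17}$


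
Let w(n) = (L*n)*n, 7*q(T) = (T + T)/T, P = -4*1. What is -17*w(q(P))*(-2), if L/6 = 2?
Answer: 1632/49 ≈ 33.306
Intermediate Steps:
L = 12 (L = 6*2 = 12)
P = -4
q(T) = 2/7 (q(T) = ((T + T)/T)/7 = ((2*T)/T)/7 = (⅐)*2 = 2/7)
w(n) = 12*n² (w(n) = (12*n)*n = 12*n²)
-17*w(q(P))*(-2) = -204*(2/7)²*(-2) = -204*4/49*(-2) = -17*48/49*(-2) = -816/49*(-2) = 1632/49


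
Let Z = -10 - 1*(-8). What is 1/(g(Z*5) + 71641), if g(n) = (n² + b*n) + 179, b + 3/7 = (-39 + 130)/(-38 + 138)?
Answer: 70/5034063 ≈ 1.3905e-5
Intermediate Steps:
b = 337/700 (b = -3/7 + (-39 + 130)/(-38 + 138) = -3/7 + 91/100 = 337/700 ≈ 0.48143)
Z = -2 (Z = -10 + 8 = -2)
g(n) = 179 + n² + 337*n/700 (g(n) = (n² + 337*n/700) + 179 = 179 + n² + 337*n/700)
1/(g(Z*5) + 71641) = 1/((179 + (-2*5)² + 337*(-2*5)/700) + 71641) = 1/((179 + (-10)² + (337/700)*(-10)) + 71641) = 1/((179 + 100 - 337/70) + 71641) = 1/(19193/70 + 71641) = 1/(5034063/70) = 70/5034063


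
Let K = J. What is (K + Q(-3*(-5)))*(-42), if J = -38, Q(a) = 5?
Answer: 1386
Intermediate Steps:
K = -38
(K + Q(-3*(-5)))*(-42) = (-38 + 5)*(-42) = -33*(-42) = 1386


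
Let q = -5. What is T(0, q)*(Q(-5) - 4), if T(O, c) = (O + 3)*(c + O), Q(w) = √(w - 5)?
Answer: 60 - 15*I*√10 ≈ 60.0 - 47.434*I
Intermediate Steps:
Q(w) = √(-5 + w)
T(O, c) = (3 + O)*(O + c)
T(0, q)*(Q(-5) - 4) = (0² + 3*0 + 3*(-5) + 0*(-5))*(√(-5 - 5) - 4) = (0 + 0 - 15 + 0)*(√(-10) - 4) = -15*(I*√10 - 4) = -15*(-4 + I*√10) = 60 - 15*I*√10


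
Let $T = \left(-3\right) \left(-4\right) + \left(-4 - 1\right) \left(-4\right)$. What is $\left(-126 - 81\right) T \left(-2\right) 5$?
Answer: $66240$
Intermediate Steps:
$T = 32$ ($T = 12 - -20 = 12 + 20 = 32$)
$\left(-126 - 81\right) T \left(-2\right) 5 = \left(-126 - 81\right) 32 \left(-2\right) 5 = - 207 \left(\left(-64\right) 5\right) = \left(-207\right) \left(-320\right) = 66240$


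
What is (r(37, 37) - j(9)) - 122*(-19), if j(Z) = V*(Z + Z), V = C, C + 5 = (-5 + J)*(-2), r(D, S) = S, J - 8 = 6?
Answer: 2769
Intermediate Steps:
J = 14 (J = 8 + 6 = 14)
C = -23 (C = -5 + (-5 + 14)*(-2) = -5 + 9*(-2) = -5 - 18 = -23)
V = -23
j(Z) = -46*Z (j(Z) = -23*(Z + Z) = -46*Z)
(r(37, 37) - j(9)) - 122*(-19) = (37 - (-46)*9) - 122*(-19) = (37 - 1*(-414)) + 2318 = (37 + 414) + 2318 = 451 + 2318 = 2769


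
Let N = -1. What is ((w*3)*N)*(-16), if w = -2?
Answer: -96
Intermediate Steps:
((w*3)*N)*(-16) = (-2*3*(-1))*(-16) = -6*(-1)*(-16) = 6*(-16) = -96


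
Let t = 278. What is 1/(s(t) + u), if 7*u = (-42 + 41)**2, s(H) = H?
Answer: 7/1947 ≈ 0.0035953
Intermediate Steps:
u = 1/7 (u = (-42 + 41)**2/7 = (1/7)*(-1)**2 = (1/7)*1 = 1/7 ≈ 0.14286)
1/(s(t) + u) = 1/(278 + 1/7) = 1/(1947/7) = 7/1947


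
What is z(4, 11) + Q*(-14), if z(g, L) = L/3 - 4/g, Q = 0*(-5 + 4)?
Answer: 8/3 ≈ 2.6667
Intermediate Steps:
Q = 0 (Q = 0*(-1) = 0)
z(g, L) = -4/g + L/3 (z(g, L) = L*(1/3) - 4/g = L/3 - 4/g = -4/g + L/3)
z(4, 11) + Q*(-14) = (-4/4 + (1/3)*11) + 0*(-14) = (-4*1/4 + 11/3) + 0 = (-1 + 11/3) + 0 = 8/3 + 0 = 8/3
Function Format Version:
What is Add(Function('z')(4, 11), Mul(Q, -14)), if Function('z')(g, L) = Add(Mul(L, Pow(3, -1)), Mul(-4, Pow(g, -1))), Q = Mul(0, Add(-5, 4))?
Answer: Rational(8, 3) ≈ 2.6667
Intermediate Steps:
Q = 0 (Q = Mul(0, -1) = 0)
Function('z')(g, L) = Add(Mul(-4, Pow(g, -1)), Mul(Rational(1, 3), L)) (Function('z')(g, L) = Add(Mul(L, Rational(1, 3)), Mul(-4, Pow(g, -1))) = Add(Mul(Rational(1, 3), L), Mul(-4, Pow(g, -1))) = Add(Mul(-4, Pow(g, -1)), Mul(Rational(1, 3), L)))
Add(Function('z')(4, 11), Mul(Q, -14)) = Add(Add(Mul(-4, Pow(4, -1)), Mul(Rational(1, 3), 11)), Mul(0, -14)) = Add(Add(Mul(-4, Rational(1, 4)), Rational(11, 3)), 0) = Add(Add(-1, Rational(11, 3)), 0) = Add(Rational(8, 3), 0) = Rational(8, 3)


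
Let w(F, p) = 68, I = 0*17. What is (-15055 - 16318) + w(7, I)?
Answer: -31305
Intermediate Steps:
I = 0
(-15055 - 16318) + w(7, I) = (-15055 - 16318) + 68 = -31373 + 68 = -31305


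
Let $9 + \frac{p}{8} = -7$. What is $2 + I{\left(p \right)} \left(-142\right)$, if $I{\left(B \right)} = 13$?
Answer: $-1844$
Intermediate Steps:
$p = -128$ ($p = -72 + 8 \left(-7\right) = -72 - 56 = -128$)
$2 + I{\left(p \right)} \left(-142\right) = 2 + 13 \left(-142\right) = 2 - 1846 = -1844$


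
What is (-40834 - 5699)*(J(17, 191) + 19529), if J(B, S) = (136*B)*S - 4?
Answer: -21457157361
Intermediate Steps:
J(B, S) = -4 + 136*B*S (J(B, S) = 136*B*S - 4 = -4 + 136*B*S)
(-40834 - 5699)*(J(17, 191) + 19529) = (-40834 - 5699)*((-4 + 136*17*191) + 19529) = -46533*((-4 + 441592) + 19529) = -46533*(441588 + 19529) = -46533*461117 = -21457157361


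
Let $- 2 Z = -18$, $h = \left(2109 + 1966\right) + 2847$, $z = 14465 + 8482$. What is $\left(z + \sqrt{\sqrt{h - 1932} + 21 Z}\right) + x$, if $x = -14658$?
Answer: $8289 + \sqrt{189 + \sqrt{4990}} \approx 8305.1$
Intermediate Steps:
$z = 22947$
$h = 6922$ ($h = 4075 + 2847 = 6922$)
$Z = 9$ ($Z = \left(- \frac{1}{2}\right) \left(-18\right) = 9$)
$\left(z + \sqrt{\sqrt{h - 1932} + 21 Z}\right) + x = \left(22947 + \sqrt{\sqrt{6922 - 1932} + 21 \cdot 9}\right) - 14658 = \left(22947 + \sqrt{\sqrt{4990} + 189}\right) - 14658 = \left(22947 + \sqrt{189 + \sqrt{4990}}\right) - 14658 = 8289 + \sqrt{189 + \sqrt{4990}}$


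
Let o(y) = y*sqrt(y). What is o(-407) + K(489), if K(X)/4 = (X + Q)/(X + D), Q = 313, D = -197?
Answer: 802/73 - 407*I*sqrt(407) ≈ 10.986 - 8210.9*I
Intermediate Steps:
o(y) = y**(3/2)
K(X) = 4*(313 + X)/(-197 + X) (K(X) = 4*((X + 313)/(X - 197)) = 4*((313 + X)/(-197 + X)) = 4*(313 + X)/(-197 + X))
o(-407) + K(489) = (-407)**(3/2) + 4*(313 + 489)/(-197 + 489) = -407*I*sqrt(407) + 4*802/292 = -407*I*sqrt(407) + 4*(1/292)*802 = -407*I*sqrt(407) + 802/73 = 802/73 - 407*I*sqrt(407)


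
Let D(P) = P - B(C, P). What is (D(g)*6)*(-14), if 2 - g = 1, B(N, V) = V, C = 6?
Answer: 0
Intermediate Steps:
g = 1 (g = 2 - 1*1 = 2 - 1 = 1)
D(P) = 0 (D(P) = P - P = 0)
(D(g)*6)*(-14) = (0*6)*(-14) = 0*(-14) = 0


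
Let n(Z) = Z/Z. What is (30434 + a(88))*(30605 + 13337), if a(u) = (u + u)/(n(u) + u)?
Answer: 119030177484/89 ≈ 1.3374e+9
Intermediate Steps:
n(Z) = 1
a(u) = 2*u/(1 + u) (a(u) = (u + u)/(1 + u) = (2*u)/(1 + u) = 2*u/(1 + u))
(30434 + a(88))*(30605 + 13337) = (30434 + 2*88/(1 + 88))*(30605 + 13337) = (30434 + 2*88/89)*43942 = (30434 + 2*88*(1/89))*43942 = (30434 + 176/89)*43942 = (2708802/89)*43942 = 119030177484/89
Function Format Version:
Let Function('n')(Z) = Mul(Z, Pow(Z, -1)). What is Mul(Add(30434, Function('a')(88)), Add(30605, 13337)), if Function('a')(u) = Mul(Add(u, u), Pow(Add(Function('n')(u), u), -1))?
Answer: Rational(119030177484, 89) ≈ 1.3374e+9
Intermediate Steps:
Function('n')(Z) = 1
Function('a')(u) = Mul(2, u, Pow(Add(1, u), -1)) (Function('a')(u) = Mul(Add(u, u), Pow(Add(1, u), -1)) = Mul(Mul(2, u), Pow(Add(1, u), -1)) = Mul(2, u, Pow(Add(1, u), -1)))
Mul(Add(30434, Function('a')(88)), Add(30605, 13337)) = Mul(Add(30434, Mul(2, 88, Pow(Add(1, 88), -1))), Add(30605, 13337)) = Mul(Add(30434, Mul(2, 88, Pow(89, -1))), 43942) = Mul(Add(30434, Mul(2, 88, Rational(1, 89))), 43942) = Mul(Add(30434, Rational(176, 89)), 43942) = Mul(Rational(2708802, 89), 43942) = Rational(119030177484, 89)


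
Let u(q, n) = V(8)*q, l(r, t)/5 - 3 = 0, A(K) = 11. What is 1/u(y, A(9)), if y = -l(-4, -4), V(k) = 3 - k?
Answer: 1/75 ≈ 0.013333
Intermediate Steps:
l(r, t) = 15 (l(r, t) = 15 + 5*0 = 15 + 0 = 15)
y = -15 (y = -1*15 = -15)
u(q, n) = -5*q (u(q, n) = (3 - 1*8)*q = (3 - 8)*q = -5*q)
1/u(y, A(9)) = 1/(-5*(-15)) = 1/75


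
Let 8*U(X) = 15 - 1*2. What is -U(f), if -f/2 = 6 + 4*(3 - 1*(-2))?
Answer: -13/8 ≈ -1.6250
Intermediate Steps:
f = -52 (f = -2*(6 + 4*(3 - 1*(-2))) = -2*(6 + 4*(3 + 2)) = -2*(6 + 4*5) = -2*(6 + 20) = -2*26 = -52)
U(X) = 13/8 (U(X) = (15 - 1*2)/8 = (15 - 2)/8 = (1/8)*13 = 13/8)
-U(f) = -1*13/8 = -13/8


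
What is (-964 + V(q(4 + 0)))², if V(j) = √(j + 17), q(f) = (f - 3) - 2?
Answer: 921600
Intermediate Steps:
q(f) = -5 + f (q(f) = (-3 + f) - 2 = -5 + f)
V(j) = √(17 + j)
(-964 + V(q(4 + 0)))² = (-964 + √(17 + (-5 + (4 + 0))))² = (-964 + √(17 + (-5 + 4)))² = (-964 + √(17 - 1))² = (-964 + √16)² = (-964 + 4)² = (-960)² = 921600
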